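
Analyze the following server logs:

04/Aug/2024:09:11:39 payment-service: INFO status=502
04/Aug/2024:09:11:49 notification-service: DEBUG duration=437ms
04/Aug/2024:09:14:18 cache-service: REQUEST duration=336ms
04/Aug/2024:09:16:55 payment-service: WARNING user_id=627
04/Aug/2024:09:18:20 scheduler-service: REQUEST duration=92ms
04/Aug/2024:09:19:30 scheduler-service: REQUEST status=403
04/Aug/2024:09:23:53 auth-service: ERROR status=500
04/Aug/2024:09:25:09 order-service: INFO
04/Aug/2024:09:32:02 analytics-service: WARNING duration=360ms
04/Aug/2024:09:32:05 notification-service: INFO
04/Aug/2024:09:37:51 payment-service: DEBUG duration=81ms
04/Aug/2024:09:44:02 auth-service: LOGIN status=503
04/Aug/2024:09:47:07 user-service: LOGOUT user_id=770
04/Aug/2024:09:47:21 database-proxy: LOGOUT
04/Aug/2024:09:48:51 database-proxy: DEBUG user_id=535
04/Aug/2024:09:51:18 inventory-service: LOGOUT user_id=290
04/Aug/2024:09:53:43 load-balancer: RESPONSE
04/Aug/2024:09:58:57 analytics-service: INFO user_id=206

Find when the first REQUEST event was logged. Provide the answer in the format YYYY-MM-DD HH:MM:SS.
2024-08-04 09:14:18

To find the first event:

1. Filter for all REQUEST events
2. Sort by timestamp
3. Select the first one
4. Timestamp: 2024-08-04 09:14:18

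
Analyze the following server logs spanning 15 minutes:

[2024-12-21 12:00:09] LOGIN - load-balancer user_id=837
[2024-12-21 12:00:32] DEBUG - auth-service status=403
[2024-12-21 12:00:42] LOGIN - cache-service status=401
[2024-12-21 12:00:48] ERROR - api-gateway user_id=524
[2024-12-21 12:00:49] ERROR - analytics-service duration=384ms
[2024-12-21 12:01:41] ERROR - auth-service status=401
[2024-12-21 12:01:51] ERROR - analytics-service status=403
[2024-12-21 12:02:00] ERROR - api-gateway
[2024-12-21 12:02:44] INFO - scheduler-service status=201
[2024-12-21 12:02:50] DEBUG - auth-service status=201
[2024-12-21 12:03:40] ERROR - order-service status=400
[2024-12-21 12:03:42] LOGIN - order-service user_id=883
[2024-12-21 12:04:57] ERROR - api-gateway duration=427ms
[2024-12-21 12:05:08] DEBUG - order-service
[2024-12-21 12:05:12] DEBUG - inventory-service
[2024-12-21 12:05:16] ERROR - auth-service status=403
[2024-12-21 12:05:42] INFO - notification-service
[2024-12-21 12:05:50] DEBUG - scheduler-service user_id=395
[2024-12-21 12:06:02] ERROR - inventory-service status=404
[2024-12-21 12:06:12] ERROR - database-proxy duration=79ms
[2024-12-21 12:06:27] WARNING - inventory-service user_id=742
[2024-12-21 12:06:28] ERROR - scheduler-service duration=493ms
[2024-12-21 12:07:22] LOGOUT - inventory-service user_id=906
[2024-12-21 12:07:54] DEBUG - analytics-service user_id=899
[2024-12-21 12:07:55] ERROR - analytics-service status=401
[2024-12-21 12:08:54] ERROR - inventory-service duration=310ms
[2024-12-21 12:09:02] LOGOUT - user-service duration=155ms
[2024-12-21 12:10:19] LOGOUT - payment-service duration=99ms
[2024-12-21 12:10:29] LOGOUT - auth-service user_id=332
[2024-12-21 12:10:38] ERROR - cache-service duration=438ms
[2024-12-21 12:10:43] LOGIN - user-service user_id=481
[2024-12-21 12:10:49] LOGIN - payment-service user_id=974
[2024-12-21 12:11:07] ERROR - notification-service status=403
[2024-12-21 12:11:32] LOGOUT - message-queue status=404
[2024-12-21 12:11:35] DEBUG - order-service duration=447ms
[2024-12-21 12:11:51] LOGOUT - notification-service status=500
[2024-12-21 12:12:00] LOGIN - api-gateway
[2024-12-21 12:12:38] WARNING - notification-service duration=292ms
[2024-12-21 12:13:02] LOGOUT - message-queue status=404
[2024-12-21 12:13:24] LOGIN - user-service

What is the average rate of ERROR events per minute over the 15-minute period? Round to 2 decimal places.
1.0

To calculate the rate:

1. Count total ERROR events: 15
2. Total time period: 15 minutes
3. Rate = 15 / 15 = 1.0 events per minute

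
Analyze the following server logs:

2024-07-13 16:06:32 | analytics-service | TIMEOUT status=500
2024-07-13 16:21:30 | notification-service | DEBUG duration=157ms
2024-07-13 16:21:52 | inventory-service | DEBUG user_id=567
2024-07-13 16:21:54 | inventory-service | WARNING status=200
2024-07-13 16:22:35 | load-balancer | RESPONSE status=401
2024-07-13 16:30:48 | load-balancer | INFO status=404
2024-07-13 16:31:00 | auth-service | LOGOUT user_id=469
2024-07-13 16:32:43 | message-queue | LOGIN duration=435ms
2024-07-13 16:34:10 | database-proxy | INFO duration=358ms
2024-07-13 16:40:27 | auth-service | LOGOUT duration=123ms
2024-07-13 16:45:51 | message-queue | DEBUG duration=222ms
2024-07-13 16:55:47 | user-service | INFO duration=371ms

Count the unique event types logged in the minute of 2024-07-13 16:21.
2

To count unique event types:

1. Filter events in the minute starting at 2024-07-13 16:21
2. Extract event types from matching entries
3. Count unique types: 2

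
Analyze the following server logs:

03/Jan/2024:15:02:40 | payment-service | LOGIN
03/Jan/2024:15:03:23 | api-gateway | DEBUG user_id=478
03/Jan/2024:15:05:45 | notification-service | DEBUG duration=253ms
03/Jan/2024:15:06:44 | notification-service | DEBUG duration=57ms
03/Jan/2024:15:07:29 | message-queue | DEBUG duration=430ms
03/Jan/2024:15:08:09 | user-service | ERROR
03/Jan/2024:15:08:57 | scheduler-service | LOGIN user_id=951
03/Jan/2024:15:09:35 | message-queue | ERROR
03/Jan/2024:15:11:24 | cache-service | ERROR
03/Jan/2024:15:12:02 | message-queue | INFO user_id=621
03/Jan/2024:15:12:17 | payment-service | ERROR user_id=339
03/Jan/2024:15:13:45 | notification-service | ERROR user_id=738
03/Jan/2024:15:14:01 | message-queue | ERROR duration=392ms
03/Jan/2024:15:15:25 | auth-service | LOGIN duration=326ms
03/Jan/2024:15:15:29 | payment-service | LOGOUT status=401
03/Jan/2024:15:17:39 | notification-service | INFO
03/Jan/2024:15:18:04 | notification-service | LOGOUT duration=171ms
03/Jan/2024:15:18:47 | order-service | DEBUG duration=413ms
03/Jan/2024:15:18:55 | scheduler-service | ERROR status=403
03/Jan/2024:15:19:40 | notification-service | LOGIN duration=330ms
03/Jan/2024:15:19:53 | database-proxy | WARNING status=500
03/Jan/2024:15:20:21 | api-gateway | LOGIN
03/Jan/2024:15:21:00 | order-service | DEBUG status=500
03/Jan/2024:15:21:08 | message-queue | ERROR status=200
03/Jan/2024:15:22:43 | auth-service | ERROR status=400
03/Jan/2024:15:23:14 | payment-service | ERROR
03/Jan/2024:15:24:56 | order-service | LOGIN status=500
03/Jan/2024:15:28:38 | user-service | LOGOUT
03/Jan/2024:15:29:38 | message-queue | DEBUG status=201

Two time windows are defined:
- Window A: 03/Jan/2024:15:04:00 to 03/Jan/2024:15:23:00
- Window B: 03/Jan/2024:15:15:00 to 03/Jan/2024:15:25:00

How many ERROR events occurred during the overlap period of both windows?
3

To find overlap events:

1. Window A: 03/Jan/2024:15:04:00 to 03/Jan/2024:15:23:00
2. Window B: 03/Jan/2024:15:15:00 to 03/Jan/2024:15:25:00
3. Overlap period: 03/Jan/2024:15:15:00 to 03/Jan/2024:15:23:00
4. Count ERROR events in overlap: 3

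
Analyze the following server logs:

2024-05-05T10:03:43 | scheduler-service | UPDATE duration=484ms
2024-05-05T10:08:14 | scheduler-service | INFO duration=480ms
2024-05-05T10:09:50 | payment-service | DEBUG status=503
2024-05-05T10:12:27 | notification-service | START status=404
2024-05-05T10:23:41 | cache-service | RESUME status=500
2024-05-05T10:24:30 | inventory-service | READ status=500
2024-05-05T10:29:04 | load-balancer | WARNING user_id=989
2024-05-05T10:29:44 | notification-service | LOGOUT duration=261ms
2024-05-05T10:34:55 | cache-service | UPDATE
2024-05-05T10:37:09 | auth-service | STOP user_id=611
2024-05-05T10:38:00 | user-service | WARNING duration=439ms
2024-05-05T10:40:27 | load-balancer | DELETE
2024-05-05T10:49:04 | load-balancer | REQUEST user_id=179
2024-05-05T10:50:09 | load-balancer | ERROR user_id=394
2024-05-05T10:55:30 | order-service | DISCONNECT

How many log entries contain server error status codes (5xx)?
3

To find matching entries:

1. Pattern to match: server error status codes (5xx)
2. Scan each log entry for the pattern
3. Count matches: 3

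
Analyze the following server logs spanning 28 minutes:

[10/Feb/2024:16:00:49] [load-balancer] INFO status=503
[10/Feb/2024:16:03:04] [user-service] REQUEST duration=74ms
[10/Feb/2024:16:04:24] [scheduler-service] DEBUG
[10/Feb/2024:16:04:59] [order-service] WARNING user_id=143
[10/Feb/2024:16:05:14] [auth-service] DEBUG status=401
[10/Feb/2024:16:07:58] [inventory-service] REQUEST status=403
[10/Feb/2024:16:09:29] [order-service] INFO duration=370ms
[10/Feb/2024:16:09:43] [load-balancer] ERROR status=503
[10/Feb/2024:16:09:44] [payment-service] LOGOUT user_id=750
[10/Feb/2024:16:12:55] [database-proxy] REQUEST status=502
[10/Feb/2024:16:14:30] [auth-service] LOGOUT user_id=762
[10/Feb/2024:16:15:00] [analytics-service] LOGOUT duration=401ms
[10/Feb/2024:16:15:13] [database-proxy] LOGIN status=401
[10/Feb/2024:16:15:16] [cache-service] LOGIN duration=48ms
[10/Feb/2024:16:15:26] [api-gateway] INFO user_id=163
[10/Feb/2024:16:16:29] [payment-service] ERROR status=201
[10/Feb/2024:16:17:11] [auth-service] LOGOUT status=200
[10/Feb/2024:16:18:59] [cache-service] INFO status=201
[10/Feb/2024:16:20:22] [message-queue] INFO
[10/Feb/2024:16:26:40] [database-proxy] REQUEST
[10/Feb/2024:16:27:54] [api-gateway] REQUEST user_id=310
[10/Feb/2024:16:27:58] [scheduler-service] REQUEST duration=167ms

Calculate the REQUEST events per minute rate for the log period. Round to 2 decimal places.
0.21

To calculate the rate:

1. Count total REQUEST events: 6
2. Total time period: 28 minutes
3. Rate = 6 / 28 = 0.21 events per minute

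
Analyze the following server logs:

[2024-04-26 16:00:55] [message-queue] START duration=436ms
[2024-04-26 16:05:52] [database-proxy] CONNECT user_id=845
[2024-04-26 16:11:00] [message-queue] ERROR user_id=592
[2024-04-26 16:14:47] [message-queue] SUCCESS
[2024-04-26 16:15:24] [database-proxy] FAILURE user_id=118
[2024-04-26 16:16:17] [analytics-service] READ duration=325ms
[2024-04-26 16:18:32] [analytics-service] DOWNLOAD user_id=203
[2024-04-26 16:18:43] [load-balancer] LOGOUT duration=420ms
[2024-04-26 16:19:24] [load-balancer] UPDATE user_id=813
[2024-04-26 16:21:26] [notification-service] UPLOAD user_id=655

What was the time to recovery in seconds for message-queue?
227

To calculate recovery time:

1. Find ERROR event for message-queue: 2024-04-26 16:11:00
2. Find next SUCCESS event for message-queue: 2024-04-26 16:14:47
3. Recovery time: 2024-04-26 16:14:47 - 2024-04-26 16:11:00 = 227 seconds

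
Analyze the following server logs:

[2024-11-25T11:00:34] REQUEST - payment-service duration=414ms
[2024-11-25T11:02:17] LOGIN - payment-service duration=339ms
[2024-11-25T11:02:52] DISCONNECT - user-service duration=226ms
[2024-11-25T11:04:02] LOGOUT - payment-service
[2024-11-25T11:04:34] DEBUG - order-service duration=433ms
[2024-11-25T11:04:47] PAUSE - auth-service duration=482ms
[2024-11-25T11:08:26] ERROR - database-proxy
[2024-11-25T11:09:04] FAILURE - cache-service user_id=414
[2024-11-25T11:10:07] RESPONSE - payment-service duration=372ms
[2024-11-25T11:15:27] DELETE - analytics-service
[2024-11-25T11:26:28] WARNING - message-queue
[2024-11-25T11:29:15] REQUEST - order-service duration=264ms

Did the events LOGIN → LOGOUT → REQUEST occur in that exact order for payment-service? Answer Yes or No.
No

To verify sequence order:

1. Find all events in sequence LOGIN → LOGOUT → REQUEST for payment-service
2. Extract their timestamps
3. Check if timestamps are in ascending order
4. Result: No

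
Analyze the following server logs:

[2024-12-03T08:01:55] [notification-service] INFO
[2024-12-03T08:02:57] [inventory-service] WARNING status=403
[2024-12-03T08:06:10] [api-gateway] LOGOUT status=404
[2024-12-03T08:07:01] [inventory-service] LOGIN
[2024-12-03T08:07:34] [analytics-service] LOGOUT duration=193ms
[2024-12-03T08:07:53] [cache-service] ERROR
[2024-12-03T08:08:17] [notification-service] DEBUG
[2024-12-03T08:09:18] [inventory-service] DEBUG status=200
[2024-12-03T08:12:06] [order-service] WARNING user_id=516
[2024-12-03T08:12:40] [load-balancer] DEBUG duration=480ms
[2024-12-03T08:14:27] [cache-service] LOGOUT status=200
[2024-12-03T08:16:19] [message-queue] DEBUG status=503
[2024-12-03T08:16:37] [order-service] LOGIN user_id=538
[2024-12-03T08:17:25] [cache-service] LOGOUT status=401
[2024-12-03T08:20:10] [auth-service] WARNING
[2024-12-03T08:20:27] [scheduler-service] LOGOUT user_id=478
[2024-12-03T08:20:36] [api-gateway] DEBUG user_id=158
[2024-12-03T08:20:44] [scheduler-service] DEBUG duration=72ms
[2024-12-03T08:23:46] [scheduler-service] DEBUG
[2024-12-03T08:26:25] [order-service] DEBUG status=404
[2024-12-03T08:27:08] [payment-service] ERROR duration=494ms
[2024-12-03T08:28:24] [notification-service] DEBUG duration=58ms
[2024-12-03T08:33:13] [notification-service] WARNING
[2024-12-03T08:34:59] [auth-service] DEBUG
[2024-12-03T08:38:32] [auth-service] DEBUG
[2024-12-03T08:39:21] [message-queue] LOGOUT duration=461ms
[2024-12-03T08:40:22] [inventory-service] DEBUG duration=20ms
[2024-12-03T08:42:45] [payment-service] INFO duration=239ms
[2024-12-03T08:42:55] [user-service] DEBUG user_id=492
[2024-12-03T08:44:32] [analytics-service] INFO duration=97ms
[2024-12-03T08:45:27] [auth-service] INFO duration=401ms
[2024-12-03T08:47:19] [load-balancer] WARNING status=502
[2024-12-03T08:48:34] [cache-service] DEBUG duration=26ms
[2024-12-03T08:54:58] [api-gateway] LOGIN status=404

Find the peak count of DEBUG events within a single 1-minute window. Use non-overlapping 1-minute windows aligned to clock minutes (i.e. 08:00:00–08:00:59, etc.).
2

To find the burst window:

1. Divide the log period into non-overlapping 1-minute windows starting at 08:00
2. Count DEBUG events in each window
3. Find the window with maximum count
4. Maximum events in a window: 2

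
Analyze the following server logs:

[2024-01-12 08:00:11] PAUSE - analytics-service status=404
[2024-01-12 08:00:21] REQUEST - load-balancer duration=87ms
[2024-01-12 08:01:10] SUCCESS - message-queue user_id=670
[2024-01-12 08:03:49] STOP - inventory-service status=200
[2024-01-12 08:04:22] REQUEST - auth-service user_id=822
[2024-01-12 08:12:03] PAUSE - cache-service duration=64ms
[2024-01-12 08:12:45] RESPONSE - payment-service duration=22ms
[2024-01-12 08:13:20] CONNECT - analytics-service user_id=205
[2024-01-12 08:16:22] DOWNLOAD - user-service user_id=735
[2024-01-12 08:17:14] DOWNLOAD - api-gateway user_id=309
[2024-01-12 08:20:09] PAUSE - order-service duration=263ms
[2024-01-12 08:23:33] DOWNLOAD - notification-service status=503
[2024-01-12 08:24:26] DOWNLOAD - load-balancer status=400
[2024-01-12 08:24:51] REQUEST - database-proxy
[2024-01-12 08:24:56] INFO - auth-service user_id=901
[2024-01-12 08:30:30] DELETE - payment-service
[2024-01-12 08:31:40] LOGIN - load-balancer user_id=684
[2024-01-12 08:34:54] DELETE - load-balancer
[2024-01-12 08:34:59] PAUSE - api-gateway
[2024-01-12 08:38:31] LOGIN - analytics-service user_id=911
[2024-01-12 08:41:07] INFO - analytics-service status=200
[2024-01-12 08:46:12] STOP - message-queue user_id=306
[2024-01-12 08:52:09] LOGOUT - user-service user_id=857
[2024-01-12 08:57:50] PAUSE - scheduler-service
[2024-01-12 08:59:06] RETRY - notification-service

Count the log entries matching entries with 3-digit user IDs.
10

To find matching entries:

1. Pattern to match: entries with 3-digit user IDs
2. Scan each log entry for the pattern
3. Count matches: 10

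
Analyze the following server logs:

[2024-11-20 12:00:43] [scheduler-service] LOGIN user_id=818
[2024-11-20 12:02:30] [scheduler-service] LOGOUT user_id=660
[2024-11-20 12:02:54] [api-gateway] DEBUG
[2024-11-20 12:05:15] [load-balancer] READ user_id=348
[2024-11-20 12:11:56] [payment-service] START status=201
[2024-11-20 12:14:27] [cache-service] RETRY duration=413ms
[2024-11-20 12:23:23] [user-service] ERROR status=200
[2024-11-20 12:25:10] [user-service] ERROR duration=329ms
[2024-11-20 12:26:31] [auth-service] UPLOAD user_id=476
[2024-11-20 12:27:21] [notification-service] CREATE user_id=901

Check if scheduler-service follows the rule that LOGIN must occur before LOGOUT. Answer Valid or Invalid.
Valid

To validate ordering:

1. Required order: LOGIN → LOGOUT
2. Rule: LOGIN must occur before LOGOUT
3. Check actual order of events for scheduler-service
4. Result: Valid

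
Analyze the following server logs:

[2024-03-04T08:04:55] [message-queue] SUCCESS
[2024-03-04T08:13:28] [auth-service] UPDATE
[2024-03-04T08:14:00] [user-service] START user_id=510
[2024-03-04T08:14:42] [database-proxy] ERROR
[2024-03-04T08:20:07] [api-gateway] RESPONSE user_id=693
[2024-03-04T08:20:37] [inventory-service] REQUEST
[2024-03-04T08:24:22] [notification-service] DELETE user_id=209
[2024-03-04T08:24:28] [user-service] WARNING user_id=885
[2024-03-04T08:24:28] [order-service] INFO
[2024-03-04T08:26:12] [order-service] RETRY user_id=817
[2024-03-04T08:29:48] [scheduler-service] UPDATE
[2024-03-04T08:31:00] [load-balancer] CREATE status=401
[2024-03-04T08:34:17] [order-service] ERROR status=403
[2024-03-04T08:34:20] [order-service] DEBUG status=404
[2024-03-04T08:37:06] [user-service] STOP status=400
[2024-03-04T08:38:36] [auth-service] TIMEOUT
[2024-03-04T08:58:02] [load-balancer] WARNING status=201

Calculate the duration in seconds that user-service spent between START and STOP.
1386

To calculate state duration:

1. Find START event for user-service: 2024-03-04T08:14:00
2. Find STOP event for user-service: 2024-03-04T08:37:06
3. Calculate duration: 2024-03-04T08:37:06 - 2024-03-04T08:14:00 = 1386 seconds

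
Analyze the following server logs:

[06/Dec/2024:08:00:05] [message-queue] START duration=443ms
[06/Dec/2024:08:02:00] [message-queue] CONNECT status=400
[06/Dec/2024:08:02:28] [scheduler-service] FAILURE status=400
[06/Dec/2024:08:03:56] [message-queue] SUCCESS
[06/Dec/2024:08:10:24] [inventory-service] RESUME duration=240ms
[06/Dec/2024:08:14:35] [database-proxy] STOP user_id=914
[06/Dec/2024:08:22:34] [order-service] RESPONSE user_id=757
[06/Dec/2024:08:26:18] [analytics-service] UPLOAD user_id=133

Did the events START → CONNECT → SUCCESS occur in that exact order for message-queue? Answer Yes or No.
Yes

To verify sequence order:

1. Find all events in sequence START → CONNECT → SUCCESS for message-queue
2. Extract their timestamps
3. Check if timestamps are in ascending order
4. Result: Yes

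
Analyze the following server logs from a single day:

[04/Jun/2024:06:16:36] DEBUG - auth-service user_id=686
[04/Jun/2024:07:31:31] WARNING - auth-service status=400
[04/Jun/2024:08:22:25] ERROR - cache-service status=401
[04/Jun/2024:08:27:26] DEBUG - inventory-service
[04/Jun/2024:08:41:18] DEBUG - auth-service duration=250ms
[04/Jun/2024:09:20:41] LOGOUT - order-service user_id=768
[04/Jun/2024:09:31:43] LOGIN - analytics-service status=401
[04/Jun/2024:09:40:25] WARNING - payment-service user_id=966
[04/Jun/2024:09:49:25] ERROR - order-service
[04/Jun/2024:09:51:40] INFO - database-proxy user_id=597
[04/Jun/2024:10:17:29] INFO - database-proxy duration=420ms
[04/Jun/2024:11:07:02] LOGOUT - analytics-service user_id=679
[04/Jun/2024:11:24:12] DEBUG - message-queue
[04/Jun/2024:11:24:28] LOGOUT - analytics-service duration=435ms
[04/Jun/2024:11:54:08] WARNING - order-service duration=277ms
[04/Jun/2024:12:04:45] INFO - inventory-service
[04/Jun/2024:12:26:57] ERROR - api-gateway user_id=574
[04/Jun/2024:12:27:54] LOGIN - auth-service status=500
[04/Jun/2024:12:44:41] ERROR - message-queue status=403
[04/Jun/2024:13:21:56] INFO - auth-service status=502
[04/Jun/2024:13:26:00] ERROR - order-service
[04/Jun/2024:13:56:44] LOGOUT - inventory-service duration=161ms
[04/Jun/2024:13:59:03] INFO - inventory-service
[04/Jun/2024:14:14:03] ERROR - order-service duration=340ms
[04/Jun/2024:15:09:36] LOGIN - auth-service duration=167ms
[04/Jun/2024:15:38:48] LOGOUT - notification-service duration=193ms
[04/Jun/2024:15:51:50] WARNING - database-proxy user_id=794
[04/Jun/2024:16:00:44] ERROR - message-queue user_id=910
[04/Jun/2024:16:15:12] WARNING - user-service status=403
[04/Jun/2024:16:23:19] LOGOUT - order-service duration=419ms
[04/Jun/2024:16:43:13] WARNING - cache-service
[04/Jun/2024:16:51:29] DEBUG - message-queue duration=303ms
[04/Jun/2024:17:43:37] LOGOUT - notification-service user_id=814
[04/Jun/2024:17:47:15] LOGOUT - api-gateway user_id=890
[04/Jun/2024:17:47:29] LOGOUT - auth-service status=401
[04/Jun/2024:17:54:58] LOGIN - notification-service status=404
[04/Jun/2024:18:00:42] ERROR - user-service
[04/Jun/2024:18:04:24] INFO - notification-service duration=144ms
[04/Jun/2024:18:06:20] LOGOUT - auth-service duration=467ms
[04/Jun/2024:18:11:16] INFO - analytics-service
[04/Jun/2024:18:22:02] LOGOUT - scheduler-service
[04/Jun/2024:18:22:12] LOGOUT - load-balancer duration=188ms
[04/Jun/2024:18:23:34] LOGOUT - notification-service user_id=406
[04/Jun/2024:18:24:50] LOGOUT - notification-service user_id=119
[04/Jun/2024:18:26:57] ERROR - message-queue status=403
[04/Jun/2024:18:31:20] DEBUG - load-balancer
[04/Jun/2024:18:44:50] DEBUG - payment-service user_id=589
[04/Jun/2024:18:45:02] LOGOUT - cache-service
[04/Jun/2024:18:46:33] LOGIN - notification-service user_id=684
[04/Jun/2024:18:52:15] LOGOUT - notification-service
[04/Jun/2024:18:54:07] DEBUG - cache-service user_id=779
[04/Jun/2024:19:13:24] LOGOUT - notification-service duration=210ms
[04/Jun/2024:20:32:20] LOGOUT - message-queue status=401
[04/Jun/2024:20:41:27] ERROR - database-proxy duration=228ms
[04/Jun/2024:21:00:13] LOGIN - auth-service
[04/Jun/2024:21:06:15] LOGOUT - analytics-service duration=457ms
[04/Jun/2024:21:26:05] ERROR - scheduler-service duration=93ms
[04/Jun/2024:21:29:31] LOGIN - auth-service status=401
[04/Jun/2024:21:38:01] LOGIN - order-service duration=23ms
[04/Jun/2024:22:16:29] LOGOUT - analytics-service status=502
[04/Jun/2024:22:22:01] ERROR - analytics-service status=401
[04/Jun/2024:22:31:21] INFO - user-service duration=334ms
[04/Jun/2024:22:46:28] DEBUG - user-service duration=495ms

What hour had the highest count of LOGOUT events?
18

To find the peak hour:

1. Group all LOGOUT events by hour
2. Count events in each hour
3. Find hour with maximum count
4. Peak hour: 18 (with 7 events)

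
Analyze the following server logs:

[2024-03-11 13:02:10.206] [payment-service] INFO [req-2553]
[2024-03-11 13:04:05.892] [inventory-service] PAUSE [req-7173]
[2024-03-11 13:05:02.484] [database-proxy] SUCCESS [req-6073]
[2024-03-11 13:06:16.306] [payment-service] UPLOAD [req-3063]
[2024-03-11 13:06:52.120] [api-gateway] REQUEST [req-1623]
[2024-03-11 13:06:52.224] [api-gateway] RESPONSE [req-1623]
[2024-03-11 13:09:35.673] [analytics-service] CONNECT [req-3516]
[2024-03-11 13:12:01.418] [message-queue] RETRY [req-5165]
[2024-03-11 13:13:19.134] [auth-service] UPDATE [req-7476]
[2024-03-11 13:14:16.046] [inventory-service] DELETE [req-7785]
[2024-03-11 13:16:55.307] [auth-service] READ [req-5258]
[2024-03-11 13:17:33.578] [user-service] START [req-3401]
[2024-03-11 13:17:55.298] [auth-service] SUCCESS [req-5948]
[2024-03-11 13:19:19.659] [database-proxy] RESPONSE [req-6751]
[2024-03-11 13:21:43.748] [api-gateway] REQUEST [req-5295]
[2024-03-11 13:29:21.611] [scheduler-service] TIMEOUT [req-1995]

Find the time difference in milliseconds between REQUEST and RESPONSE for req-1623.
104

To calculate latency:

1. Find REQUEST with id req-1623: 2024-03-11 13:06:52.120
2. Find RESPONSE with id req-1623: 2024-03-11 13:06:52.224
3. Latency: 2024-03-11 13:06:52.224 - 2024-03-11 13:06:52.120 = 104ms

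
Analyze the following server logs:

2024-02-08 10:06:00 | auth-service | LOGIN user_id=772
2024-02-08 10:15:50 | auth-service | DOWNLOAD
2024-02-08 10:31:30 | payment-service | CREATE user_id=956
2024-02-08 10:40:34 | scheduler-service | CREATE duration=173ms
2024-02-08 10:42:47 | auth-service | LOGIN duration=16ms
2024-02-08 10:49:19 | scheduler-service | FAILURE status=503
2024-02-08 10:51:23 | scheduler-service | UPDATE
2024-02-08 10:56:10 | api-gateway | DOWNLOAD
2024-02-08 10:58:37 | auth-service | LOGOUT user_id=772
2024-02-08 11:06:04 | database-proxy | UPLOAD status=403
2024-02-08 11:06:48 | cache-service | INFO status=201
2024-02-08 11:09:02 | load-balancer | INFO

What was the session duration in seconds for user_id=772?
3157

To calculate session duration:

1. Find LOGIN event for user_id=772: 2024-02-08 10:06:00
2. Find LOGOUT event for user_id=772: 2024-02-08 10:58:37
3. Session duration: 2024-02-08 10:58:37 - 2024-02-08 10:06:00 = 3157 seconds (52 minutes)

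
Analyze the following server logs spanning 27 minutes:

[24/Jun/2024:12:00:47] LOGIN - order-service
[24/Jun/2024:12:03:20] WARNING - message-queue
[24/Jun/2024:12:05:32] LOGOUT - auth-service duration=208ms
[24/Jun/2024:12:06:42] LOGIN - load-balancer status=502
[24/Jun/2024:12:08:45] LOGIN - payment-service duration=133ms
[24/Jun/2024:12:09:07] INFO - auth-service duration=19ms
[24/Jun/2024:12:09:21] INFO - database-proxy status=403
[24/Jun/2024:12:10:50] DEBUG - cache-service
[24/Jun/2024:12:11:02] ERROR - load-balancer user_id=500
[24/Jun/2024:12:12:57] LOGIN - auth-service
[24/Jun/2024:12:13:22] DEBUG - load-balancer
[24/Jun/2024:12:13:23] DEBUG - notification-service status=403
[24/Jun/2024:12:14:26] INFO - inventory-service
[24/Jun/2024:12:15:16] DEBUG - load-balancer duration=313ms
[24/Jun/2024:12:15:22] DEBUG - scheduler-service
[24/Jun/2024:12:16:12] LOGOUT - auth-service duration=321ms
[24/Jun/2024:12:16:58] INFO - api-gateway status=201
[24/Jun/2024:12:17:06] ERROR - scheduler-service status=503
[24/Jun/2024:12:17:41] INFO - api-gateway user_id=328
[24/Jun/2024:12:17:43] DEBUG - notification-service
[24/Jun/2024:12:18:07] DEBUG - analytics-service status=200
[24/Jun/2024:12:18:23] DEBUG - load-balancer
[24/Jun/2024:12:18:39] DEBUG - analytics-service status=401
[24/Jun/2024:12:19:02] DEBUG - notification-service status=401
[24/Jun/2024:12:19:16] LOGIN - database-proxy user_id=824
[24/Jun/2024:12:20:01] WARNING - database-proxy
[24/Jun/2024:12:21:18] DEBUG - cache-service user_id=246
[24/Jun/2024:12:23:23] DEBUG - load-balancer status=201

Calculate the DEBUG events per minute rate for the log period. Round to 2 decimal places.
0.44

To calculate the rate:

1. Count total DEBUG events: 12
2. Total time period: 27 minutes
3. Rate = 12 / 27 = 0.44 events per minute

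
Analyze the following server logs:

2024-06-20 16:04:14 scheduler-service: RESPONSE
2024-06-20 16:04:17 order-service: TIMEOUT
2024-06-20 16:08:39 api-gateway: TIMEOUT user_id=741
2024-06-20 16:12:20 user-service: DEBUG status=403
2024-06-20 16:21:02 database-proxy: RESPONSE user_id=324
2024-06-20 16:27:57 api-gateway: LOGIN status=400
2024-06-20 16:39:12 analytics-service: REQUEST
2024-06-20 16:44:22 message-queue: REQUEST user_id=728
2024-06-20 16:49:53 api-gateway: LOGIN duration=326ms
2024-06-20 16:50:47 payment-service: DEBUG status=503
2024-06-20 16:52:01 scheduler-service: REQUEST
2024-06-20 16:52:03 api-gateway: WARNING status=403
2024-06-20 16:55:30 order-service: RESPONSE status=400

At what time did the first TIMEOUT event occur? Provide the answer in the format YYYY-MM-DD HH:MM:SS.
2024-06-20 16:04:17

To find the first event:

1. Filter for all TIMEOUT events
2. Sort by timestamp
3. Select the first one
4. Timestamp: 2024-06-20 16:04:17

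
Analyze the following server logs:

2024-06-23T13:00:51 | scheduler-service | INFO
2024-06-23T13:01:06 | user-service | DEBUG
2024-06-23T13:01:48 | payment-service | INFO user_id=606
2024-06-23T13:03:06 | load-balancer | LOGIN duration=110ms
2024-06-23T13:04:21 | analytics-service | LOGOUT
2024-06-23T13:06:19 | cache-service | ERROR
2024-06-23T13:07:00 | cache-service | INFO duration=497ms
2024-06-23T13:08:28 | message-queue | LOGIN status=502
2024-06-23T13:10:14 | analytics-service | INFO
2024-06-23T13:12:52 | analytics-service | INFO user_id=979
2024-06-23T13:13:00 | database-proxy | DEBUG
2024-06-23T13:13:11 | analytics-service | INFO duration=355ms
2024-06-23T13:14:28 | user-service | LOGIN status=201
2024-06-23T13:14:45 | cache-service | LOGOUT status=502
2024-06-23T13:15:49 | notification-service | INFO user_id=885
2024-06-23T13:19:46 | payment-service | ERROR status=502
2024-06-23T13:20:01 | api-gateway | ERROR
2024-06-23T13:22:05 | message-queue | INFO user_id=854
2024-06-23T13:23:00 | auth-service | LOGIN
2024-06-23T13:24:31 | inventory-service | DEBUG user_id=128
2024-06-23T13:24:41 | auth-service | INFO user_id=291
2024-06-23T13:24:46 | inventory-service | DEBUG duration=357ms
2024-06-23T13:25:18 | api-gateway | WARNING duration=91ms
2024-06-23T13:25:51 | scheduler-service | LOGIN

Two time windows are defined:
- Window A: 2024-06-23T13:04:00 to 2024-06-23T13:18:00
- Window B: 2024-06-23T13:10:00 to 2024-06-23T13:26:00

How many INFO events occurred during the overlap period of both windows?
4

To find overlap events:

1. Window A: 2024-06-23T13:04:00 to 2024-06-23T13:18:00
2. Window B: 2024-06-23T13:10:00 to 2024-06-23T13:26:00
3. Overlap period: 2024-06-23T13:10:00 to 2024-06-23T13:18:00
4. Count INFO events in overlap: 4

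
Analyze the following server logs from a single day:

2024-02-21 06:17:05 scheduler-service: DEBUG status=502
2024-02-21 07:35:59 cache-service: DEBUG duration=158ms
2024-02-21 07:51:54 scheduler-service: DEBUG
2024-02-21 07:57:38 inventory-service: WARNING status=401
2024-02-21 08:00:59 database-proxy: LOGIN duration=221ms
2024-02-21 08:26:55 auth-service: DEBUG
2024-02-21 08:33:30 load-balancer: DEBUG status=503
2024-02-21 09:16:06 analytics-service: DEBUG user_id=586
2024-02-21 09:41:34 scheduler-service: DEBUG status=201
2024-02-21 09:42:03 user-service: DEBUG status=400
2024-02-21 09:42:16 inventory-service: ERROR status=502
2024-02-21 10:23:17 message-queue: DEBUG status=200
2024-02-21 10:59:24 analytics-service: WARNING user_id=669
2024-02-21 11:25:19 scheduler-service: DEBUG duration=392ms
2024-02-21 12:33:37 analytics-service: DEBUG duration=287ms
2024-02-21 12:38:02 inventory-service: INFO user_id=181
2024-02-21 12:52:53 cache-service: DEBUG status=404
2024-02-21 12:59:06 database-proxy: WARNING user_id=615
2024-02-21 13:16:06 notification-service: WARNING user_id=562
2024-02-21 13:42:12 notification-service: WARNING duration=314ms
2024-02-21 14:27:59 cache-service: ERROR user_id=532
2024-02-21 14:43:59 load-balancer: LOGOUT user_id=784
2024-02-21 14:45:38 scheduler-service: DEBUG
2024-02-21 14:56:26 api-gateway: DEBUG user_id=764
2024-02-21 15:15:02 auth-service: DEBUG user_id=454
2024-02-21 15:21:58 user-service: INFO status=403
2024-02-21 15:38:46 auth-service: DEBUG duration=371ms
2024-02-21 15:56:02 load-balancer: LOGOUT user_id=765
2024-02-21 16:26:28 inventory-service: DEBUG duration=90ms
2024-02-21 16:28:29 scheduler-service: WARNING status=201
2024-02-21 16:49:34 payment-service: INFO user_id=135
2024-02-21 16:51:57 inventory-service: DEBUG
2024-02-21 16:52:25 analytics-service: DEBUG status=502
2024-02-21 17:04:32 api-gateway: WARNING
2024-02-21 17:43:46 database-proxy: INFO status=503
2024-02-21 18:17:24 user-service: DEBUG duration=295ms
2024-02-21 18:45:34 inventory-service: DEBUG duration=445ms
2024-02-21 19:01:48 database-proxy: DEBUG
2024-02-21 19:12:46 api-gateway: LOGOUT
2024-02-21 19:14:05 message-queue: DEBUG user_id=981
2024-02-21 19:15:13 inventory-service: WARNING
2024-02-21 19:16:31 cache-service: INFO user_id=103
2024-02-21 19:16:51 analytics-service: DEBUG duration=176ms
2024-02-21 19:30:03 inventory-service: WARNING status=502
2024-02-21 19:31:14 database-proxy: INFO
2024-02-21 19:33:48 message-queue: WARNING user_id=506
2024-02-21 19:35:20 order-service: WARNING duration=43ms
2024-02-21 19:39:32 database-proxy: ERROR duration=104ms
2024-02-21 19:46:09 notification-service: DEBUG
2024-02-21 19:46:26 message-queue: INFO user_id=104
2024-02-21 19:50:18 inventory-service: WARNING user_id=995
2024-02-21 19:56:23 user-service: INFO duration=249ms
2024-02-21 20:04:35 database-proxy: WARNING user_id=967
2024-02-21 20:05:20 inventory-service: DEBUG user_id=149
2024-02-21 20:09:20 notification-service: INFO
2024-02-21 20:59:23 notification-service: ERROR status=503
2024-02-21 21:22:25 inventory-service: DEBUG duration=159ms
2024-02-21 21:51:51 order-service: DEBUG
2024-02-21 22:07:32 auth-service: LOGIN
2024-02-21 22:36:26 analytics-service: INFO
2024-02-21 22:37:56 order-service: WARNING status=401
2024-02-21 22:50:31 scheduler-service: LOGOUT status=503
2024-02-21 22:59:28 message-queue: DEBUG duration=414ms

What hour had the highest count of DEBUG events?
19

To find the peak hour:

1. Group all DEBUG events by hour
2. Count events in each hour
3. Find hour with maximum count
4. Peak hour: 19 (with 4 events)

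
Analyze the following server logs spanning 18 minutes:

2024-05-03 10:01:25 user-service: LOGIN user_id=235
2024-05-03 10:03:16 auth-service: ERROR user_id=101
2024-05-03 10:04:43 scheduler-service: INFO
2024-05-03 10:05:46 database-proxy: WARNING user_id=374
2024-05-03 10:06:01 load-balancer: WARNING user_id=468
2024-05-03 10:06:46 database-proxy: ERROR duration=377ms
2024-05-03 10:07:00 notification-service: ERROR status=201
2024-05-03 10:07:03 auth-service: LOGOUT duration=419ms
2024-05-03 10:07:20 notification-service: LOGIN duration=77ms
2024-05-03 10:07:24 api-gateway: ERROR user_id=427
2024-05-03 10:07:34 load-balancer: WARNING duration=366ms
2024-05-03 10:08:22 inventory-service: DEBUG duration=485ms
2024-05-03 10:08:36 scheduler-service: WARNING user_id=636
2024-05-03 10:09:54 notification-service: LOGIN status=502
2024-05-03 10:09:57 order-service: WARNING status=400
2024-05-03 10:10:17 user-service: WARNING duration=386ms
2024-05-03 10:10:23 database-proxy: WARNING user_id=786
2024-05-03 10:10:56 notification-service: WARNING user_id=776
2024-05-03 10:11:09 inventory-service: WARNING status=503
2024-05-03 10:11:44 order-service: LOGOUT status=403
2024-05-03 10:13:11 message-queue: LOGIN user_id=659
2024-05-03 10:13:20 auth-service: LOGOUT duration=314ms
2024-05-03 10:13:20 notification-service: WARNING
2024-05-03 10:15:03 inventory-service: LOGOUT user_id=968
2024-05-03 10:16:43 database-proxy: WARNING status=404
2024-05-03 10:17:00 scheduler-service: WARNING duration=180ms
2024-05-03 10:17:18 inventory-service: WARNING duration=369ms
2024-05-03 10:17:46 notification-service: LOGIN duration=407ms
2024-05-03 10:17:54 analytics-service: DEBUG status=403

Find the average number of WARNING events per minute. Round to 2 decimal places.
0.72

To calculate the rate:

1. Count total WARNING events: 13
2. Total time period: 18 minutes
3. Rate = 13 / 18 = 0.72 events per minute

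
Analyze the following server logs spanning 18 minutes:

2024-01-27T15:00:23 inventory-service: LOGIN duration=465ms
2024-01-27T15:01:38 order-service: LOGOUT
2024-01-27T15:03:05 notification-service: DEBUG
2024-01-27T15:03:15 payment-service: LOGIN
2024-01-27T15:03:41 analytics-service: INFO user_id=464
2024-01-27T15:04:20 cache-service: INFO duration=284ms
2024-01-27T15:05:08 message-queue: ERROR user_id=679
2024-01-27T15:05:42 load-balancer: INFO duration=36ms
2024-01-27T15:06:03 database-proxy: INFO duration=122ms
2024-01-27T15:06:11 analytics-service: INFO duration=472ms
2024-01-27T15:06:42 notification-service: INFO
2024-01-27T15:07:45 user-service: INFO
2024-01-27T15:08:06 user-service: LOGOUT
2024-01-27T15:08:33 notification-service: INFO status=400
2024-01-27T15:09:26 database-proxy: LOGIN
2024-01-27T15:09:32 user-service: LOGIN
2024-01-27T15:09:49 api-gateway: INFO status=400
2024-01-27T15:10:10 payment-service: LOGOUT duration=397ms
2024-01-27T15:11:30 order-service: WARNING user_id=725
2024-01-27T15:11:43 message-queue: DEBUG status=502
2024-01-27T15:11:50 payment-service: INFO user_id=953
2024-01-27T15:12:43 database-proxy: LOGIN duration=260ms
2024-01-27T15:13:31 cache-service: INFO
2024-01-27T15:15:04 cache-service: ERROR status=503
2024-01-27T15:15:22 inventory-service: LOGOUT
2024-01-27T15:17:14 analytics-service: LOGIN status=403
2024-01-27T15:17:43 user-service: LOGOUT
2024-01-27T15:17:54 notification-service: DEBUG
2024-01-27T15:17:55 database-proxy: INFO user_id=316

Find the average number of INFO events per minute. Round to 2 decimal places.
0.67

To calculate the rate:

1. Count total INFO events: 12
2. Total time period: 18 minutes
3. Rate = 12 / 18 = 0.67 events per minute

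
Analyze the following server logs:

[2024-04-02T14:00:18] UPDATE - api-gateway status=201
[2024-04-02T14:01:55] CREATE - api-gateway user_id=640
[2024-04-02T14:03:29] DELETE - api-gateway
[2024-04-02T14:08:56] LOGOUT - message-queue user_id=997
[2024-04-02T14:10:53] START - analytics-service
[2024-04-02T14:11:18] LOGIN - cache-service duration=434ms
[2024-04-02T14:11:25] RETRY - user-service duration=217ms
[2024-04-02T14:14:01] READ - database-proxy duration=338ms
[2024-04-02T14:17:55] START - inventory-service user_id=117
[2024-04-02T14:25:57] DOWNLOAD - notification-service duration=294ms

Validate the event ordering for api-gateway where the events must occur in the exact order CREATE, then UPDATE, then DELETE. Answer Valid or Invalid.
Invalid

To validate ordering:

1. Required order: CREATE → UPDATE → DELETE
2. Rule: the events must occur in the exact order CREATE, then UPDATE, then DELETE
3. Check actual order of events for api-gateway
4. Result: Invalid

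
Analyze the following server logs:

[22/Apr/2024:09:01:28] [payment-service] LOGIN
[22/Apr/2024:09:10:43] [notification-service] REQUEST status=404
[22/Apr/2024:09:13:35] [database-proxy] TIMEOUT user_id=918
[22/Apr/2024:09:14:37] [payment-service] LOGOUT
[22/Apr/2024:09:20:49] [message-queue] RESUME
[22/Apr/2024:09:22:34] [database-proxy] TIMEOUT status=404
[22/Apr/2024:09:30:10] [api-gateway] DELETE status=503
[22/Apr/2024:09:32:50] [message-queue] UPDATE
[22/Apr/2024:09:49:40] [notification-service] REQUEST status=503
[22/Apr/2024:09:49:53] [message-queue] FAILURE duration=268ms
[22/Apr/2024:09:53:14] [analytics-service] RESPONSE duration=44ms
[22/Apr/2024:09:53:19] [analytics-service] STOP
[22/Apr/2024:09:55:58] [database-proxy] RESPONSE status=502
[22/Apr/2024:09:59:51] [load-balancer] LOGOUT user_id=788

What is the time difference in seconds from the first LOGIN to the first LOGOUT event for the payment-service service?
789

To find the time between events:

1. Locate the first LOGIN event for payment-service: 22/Apr/2024:09:01:28
2. Locate the first LOGOUT event for payment-service: 22/Apr/2024:09:14:37
3. Calculate the difference: 22/Apr/2024:09:14:37 - 22/Apr/2024:09:01:28 = 789 seconds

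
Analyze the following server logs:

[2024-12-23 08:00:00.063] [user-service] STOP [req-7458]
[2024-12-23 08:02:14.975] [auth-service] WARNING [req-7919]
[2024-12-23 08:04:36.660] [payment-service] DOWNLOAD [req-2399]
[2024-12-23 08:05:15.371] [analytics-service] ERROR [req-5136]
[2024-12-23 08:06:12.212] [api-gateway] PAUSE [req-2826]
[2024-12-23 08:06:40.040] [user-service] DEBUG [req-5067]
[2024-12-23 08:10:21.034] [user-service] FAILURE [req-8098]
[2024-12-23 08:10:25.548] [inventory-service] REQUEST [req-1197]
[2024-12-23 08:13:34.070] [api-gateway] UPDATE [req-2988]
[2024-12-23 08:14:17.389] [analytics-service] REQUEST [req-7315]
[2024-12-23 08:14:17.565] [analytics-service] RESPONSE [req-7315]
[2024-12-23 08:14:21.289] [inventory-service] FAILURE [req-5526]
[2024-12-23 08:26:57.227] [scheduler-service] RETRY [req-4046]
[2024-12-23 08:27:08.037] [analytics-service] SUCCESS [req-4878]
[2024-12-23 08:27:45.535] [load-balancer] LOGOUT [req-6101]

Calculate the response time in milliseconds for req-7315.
176

To calculate latency:

1. Find REQUEST with id req-7315: 2024-12-23 08:14:17.389
2. Find RESPONSE with id req-7315: 2024-12-23 08:14:17.565
3. Latency: 2024-12-23 08:14:17.565 - 2024-12-23 08:14:17.389 = 176ms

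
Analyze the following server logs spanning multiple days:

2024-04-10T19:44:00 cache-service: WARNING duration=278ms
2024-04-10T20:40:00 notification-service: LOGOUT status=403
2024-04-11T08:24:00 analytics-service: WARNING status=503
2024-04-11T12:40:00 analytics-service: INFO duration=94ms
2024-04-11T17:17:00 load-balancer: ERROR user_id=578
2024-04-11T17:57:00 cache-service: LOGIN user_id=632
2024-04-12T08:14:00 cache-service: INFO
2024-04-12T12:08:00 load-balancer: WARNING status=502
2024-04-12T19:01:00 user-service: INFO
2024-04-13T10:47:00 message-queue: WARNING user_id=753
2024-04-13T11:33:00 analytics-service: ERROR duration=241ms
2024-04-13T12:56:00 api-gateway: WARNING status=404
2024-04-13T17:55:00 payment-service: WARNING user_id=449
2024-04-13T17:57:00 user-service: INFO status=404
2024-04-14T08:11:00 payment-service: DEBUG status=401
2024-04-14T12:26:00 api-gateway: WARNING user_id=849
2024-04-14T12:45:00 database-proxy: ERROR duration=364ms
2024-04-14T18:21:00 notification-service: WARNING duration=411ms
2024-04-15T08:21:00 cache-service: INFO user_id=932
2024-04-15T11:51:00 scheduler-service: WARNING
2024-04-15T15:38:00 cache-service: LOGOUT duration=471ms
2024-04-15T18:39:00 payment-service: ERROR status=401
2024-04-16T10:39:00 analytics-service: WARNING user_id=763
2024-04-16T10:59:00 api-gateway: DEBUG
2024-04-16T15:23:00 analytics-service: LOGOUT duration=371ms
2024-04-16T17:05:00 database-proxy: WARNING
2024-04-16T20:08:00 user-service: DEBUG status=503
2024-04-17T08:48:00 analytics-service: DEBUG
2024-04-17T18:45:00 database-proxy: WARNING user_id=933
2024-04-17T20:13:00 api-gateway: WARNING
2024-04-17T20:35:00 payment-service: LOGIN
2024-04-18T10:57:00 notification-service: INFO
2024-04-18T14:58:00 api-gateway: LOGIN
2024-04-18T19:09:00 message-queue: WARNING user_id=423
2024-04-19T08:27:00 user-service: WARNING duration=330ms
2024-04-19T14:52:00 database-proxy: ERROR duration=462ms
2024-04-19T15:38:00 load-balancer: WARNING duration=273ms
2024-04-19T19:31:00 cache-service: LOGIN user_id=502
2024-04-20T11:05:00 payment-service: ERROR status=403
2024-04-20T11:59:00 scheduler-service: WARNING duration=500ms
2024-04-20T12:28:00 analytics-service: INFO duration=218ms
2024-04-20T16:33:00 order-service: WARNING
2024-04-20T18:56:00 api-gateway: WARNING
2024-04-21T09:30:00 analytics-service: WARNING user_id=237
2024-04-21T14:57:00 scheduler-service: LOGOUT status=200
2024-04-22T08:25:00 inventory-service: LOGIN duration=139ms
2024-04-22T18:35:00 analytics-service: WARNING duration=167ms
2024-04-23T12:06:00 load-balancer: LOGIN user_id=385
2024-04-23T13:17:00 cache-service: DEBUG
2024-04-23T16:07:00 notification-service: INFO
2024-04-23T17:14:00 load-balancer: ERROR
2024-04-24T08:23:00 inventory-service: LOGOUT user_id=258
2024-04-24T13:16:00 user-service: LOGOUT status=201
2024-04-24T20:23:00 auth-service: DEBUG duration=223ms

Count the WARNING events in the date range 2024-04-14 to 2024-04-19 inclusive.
10

To filter by date range:

1. Date range: 2024-04-14 through 2024-04-19, both dates inclusive
2. Filter for WARNING events whose date falls in this range
3. Count matching events: 10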